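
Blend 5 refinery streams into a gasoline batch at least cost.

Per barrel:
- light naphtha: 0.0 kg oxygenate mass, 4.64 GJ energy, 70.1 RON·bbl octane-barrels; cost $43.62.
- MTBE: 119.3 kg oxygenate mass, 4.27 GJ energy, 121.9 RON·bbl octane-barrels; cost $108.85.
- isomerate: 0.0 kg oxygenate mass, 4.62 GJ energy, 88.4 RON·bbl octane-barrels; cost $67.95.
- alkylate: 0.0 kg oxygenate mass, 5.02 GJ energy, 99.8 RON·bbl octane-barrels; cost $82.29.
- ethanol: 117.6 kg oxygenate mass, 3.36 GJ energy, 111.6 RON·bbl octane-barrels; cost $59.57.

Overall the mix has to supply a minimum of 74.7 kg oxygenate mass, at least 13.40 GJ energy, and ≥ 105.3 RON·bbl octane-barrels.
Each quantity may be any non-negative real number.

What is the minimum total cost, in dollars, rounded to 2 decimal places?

$143.75

Let x1 = barrels of light naphtha, x2 = barrels of MTBE, x3 = barrels of isomerate, x4 = barrels of alkylate, x5 = barrels of ethanol.
Minimise 43.62x1 + 108.85x2 + 67.95x3 + 82.29x4 + 59.57x5 subject to:
  119.3x2 + 117.6x5 ≥ 74.7   (oxygenate mass)
  4.64x1 + 4.27x2 + 4.62x3 + 5.02x4 + 3.36x5 ≥ 13.4   (energy)
  70.1x1 + 121.9x2 + 88.4x3 + 99.8x4 + 111.6x5 ≥ 105.3   (octane-barrels)
  x1, x2, x3, x4, x5 ≥ 0.
The cheapest feasible vertex uses only light naphtha, ethanol; MTBE, isomerate, alkylate are not used. There the oxygenate mass and energy constraints are tight.
So light naphtha = 2.428 barrels, ethanol = 0.6352 barrels.
Total cost: 43.62·2.428 + 59.57·0.6352 = 143.7482.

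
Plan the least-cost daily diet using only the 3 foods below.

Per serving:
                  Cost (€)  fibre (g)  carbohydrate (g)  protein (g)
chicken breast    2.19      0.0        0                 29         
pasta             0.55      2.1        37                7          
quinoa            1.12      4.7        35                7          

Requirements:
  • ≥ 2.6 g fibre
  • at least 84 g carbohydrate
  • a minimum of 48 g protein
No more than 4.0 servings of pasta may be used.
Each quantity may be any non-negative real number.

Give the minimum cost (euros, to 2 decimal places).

Let x1 = servings of chicken breast, x2 = servings of pasta, x3 = servings of quinoa.
min 2.19x1 + 0.55x2 + 1.12x3 s.t.:
  2.1x2 + 4.7x3 ≥ 2.6   (fibre)
  37x2 + 35x3 ≥ 84   (carbohydrate)
  29x1 + 7x2 + 7x3 ≥ 48   (protein)
  x2 ≤ 4
  x1, x2, x3 ≥ 0.
The minimum-cost mix takes nothing from quinoa — only chicken breast, pasta. The carbohydrate and protein requirements are met with equality.
Solving gives x1 = 1.107, x2 = 2.27.
Objective = 2.19·1.107 + 0.55·2.27 = 3.6728.

€3.67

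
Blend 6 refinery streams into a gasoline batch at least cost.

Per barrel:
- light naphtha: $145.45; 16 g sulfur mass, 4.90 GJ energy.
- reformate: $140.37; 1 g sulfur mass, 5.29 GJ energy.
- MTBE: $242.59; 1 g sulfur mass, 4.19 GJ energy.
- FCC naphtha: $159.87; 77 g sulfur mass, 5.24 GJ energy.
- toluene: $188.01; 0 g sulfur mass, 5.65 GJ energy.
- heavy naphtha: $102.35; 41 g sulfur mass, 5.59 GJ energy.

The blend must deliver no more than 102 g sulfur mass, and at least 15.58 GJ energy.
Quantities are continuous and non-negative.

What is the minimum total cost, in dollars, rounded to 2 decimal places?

Let x1 = barrels of light naphtha, x2 = barrels of reformate, x3 = barrels of MTBE, x4 = barrels of FCC naphtha, x5 = barrels of toluene, x6 = barrels of heavy naphtha.
min 145.45x1 + 140.37x2 + 242.59x3 + 159.87x4 + 188.01x5 + 102.35x6 subject to:
  16x1 + 1x2 + 1x3 + 77x4 + 41x6 ≤ 102   (sulfur mass)
  4.9x1 + 5.29x2 + 4.19x3 + 5.24x4 + 5.65x5 + 5.59x6 ≥ 15.58   (energy)
  x1, x2, x3, x4, x5, x6 ≥ 0.
The optimal basis is {reformate, heavy naphtha}; light naphtha, MTBE, FCC naphtha, toluene drop out. The sulfur mass and energy requirements are met with equality.
Optimal quantities: reformate = 0.32466 barrels, heavy naphtha = 2.4799 barrels.
Objective = 140.37·0.32466 + 102.35·2.4799 = 299.3903.

$299.39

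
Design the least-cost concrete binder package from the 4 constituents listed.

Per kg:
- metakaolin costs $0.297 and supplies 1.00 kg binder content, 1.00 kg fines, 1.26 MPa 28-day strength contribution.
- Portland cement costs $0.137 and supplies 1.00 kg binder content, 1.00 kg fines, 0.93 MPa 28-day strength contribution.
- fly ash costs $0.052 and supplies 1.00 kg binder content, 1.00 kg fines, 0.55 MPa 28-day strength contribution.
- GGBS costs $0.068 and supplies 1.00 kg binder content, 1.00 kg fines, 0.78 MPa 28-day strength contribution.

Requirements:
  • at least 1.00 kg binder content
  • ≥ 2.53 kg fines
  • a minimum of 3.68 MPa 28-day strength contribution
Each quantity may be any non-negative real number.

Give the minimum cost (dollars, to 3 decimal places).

Let x1 = kg of metakaolin, x2 = kg of Portland cement, x3 = kg of fly ash, x4 = kg of GGBS.
Minimize 0.297x1 + 0.137x2 + 0.052x3 + 0.068x4 s.t.:
  1x1 + 1x2 + 1x3 + 1x4 ≥ 1   (binder content)
  1x1 + 1x2 + 1x3 + 1x4 ≥ 2.53   (fines)
  1.26x1 + 0.93x2 + 0.55x3 + 0.78x4 ≥ 3.68   (28-day strength contribution)
  x1, x2, x3, x4 ≥ 0.
The minimum-cost mix takes nothing from metakaolin, Portland cement, fly ash — only GGBS. The 28-day strength contribution requirement is met with equality.
That vertex is x4 = 4.718.
Objective = 0.068·4.718 = 0.32082.

$0.321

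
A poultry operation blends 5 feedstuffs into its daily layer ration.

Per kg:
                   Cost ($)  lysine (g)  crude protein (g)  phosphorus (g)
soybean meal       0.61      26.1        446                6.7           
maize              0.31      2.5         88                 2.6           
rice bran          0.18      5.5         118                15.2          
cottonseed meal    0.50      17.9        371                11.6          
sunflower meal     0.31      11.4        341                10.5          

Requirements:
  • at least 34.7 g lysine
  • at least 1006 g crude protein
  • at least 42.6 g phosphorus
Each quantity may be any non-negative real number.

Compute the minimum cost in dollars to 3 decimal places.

$0.988

Set it up as a linear program. Let x1 = kg of soybean meal, x2 = kg of maize, x3 = kg of rice bran, x4 = kg of cottonseed meal, x5 = kg of sunflower meal.
Minimise 0.61x1 + 0.31x2 + 0.18x3 + 0.5x4 + 0.31x5 s.t.:
  26.1x1 + 2.5x2 + 5.5x3 + 17.9x4 + 11.4x5 ≥ 34.7   (lysine)
  446x1 + 88x2 + 118x3 + 371x4 + 341x5 ≥ 1006   (crude protein)
  6.7x1 + 2.6x2 + 15.2x3 + 11.6x4 + 10.5x5 ≥ 42.6   (phosphorus)
  x1, x2, x3, x4, x5 ≥ 0.
The cheapest feasible vertex uses only rice bran, sunflower meal; soybean meal, maize, cottonseed meal are not used. Binding constraints: crude protein and phosphorus.
So rice bran = 1.005 kg, sunflower meal = 2.602 kg.
Hence cost = 0.18·1.005 + 0.31·2.602 = $0.98752.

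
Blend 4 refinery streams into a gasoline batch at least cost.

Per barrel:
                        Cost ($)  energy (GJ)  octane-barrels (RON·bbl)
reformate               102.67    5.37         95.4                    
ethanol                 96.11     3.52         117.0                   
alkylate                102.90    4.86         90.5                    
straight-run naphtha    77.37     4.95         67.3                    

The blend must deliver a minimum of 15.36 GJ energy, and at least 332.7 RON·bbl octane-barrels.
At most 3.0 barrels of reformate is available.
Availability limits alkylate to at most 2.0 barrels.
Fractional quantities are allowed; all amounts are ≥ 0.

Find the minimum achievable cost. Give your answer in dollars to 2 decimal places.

Let x1 = barrels of reformate, x2 = barrels of ethanol, x3 = barrels of alkylate, x4 = barrels of straight-run naphtha.
min 102.67x1 + 96.11x2 + 102.9x3 + 77.37x4 subject to:
  5.37x1 + 3.52x2 + 4.86x3 + 4.95x4 ≥ 15.36   (energy)
  95.4x1 + 117x2 + 90.5x3 + 67.3x4 ≥ 332.7   (octane-barrels)
  x1 ≤ 3
  x3 ≤ 2
  x1, x2, x3, x4 ≥ 0.
The minimum-cost mix takes nothing from reformate, alkylate — only ethanol, straight-run naphtha. There the energy and octane-barrels constraints are tight.
Solving gives x2 = 1.7915, x4 = 1.8291.
Objective = 96.11·1.7915 + 77.37·1.8291 = 313.6985.

$313.70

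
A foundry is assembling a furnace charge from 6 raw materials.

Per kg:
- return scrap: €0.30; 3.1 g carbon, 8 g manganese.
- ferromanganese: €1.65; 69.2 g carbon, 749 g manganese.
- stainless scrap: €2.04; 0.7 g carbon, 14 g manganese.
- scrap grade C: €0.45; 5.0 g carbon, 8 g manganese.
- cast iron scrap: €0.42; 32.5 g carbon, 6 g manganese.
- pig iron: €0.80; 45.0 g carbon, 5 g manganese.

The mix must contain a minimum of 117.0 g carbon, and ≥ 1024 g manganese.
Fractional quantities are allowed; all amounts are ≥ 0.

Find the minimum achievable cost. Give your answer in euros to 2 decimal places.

This is a linear program. Let x1 = kg of return scrap, x2 = kg of ferromanganese, x3 = kg of stainless scrap, x4 = kg of scrap grade C, x5 = kg of cast iron scrap, x6 = kg of pig iron.
min 0.3x1 + 1.65x2 + 2.04x3 + 0.45x4 + 0.42x5 + 0.8x6 s.t.:
  3.1x1 + 69.2x2 + 0.7x3 + 5x4 + 32.5x5 + 45x6 ≥ 117   (carbon)
  8x1 + 749x2 + 14x3 + 8x4 + 6x5 + 5x6 ≥ 1024   (manganese)
  x1, x2, x3, x4, x5, x6 ≥ 0.
The minimum-cost mix takes nothing from return scrap, stainless scrap, scrap grade C, pig iron — only ferromanganese, cast iron scrap. There the carbon and manganese constraints are tight.
Optimal quantities: ferromanganese = 1.362 kg, cast iron scrap = 0.701 kg.
Total cost: 1.65·1.362 + 0.42·0.701 = 2.5417.

€2.54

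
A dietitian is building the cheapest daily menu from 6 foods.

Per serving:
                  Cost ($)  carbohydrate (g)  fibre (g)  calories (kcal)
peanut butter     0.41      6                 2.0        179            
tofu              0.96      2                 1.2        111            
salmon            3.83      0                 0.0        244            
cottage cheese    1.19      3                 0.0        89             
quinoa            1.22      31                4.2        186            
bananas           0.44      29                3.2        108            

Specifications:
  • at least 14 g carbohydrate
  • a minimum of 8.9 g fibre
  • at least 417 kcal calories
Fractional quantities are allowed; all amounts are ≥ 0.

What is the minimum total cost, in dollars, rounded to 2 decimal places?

Treat it as an LP. Let x1 = servings of peanut butter, x2 = servings of tofu, x3 = servings of salmon, x4 = servings of cottage cheese, x5 = servings of quinoa, x6 = servings of bananas.
Minimize 0.41x1 + 0.96x2 + 3.83x3 + 1.19x4 + 1.22x5 + 0.44x6 s.t.:
  6x1 + 2x2 + 3x4 + 31x5 + 29x6 ≥ 14   (carbohydrate)
  2x1 + 1.2x2 + 4.2x5 + 3.2x6 ≥ 8.9   (fibre)
  179x1 + 111x2 + 244x3 + 89x4 + 186x5 + 108x6 ≥ 417   (calories)
  x1, x2, x3, x4, x5, x6 ≥ 0.
The optimal basis is {peanut butter, bananas}; tofu, salmon, cottage cheese, quinoa drop out. The fibre and calories requirements are met with equality.
Optimal quantities: peanut butter = 1.046 servings, bananas = 2.1275 servings.
Hence cost = 0.41·1.046 + 0.44·2.1275 = $1.36496.

$1.36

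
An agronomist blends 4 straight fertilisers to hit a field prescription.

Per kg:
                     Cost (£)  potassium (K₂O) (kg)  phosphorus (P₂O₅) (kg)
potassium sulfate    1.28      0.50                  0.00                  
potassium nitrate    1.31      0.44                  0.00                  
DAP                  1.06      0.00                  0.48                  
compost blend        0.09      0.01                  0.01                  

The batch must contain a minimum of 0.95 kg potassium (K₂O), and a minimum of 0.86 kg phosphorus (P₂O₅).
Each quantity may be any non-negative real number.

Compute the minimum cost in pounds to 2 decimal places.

£4.33

Let x1 = kg of potassium sulfate, x2 = kg of potassium nitrate, x3 = kg of DAP, x4 = kg of compost blend.
Minimize 1.28x1 + 1.31x2 + 1.06x3 + 0.09x4 with:
  0.5x1 + 0.44x2 + 0.01x4 ≥ 0.95   (potassium (K₂O))
  0.48x3 + 0.01x4 ≥ 0.86   (phosphorus (P₂O₅))
  x1, x2, x3, x4 ≥ 0.
At the optimum only potassium sulfate, DAP are positive (potassium nitrate, compost blend = 0). Binding constraints: potassium (K₂O) and phosphorus (P₂O₅).
So potassium sulfate = 1.9 kg, DAP = 1.792 kg.
Cost = 1.28·1.9 + 1.06·1.792 = 4.3315.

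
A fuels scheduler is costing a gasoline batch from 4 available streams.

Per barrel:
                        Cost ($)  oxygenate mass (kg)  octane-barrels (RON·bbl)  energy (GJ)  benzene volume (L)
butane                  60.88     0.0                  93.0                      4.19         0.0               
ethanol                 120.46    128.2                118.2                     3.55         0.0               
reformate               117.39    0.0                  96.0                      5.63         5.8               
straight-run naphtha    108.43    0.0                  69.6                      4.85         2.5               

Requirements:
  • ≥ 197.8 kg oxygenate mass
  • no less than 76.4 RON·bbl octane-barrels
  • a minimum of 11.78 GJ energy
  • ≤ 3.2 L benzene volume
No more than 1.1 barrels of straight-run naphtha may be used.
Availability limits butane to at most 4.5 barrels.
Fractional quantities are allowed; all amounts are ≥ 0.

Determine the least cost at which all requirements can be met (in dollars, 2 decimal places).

Treat it as an LP. Let x1 = barrels of butane, x2 = barrels of ethanol, x3 = barrels of reformate, x4 = barrels of straight-run naphtha.
min 60.88x1 + 120.46x2 + 117.39x3 + 108.43x4 s.t.:
  128.2x2 ≥ 197.8   (oxygenate mass)
  93x1 + 118.2x2 + 96x3 + 69.6x4 ≥ 76.4   (octane-barrels)
  4.19x1 + 3.55x2 + 5.63x3 + 4.85x4 ≥ 11.78   (energy)
  5.8x3 + 2.5x4 ≤ 3.2   (benzene volume)
  x4 ≤ 1.1
  x1 ≤ 4.5
  x1, x2, x3, x4 ≥ 0.
The optimal basis is {butane, ethanol}; reformate, straight-run naphtha drop out. Binding constraints: oxygenate mass and energy.
Solving gives x1 = 1.504224, x2 = 1.542902.
Hence cost = 60.88·1.504224 + 120.46·1.542902 = $277.4351.

$277.44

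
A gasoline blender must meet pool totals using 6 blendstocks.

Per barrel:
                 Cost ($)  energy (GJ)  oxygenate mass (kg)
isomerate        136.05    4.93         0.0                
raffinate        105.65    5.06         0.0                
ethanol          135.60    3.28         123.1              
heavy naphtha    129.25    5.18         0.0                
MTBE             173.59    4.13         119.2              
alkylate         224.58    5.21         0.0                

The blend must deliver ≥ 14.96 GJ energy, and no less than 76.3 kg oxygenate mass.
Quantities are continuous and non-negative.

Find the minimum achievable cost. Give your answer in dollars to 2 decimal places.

$353.96

Let x1 = barrels of isomerate, x2 = barrels of raffinate, x3 = barrels of ethanol, x4 = barrels of heavy naphtha, x5 = barrels of MTBE, x6 = barrels of alkylate.
Minimise 136.05x1 + 105.65x2 + 135.6x3 + 129.25x4 + 173.59x5 + 224.58x6 s.t.:
  4.93x1 + 5.06x2 + 3.28x3 + 5.18x4 + 4.13x5 + 5.21x6 ≥ 14.96   (energy)
  123.1x3 + 119.2x5 ≥ 76.3   (oxygenate mass)
  x1, x2, x3, x4, x5, x6 ≥ 0.
The cheapest feasible vertex uses only raffinate, ethanol; isomerate, heavy naphtha, MTBE, alkylate are not used. There the energy and oxygenate mass constraints are tight.
Optimal quantities: raffinate = 2.55474 barrels, ethanol = 0.619821 barrels.
Objective = 105.65·2.55474 + 135.6·0.619821 = 353.9560.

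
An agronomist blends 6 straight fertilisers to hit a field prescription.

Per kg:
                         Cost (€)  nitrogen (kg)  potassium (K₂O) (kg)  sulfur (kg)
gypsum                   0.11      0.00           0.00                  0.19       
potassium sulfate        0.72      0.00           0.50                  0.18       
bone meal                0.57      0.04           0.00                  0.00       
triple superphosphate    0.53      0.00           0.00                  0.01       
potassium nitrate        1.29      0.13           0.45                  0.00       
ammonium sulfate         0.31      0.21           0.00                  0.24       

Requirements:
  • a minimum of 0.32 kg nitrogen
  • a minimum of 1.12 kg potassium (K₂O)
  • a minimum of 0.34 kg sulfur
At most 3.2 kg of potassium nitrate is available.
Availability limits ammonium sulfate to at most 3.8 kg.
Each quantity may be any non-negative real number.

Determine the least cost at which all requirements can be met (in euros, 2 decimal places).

Treat it as an LP. Let x1 = kg of gypsum, x2 = kg of potassium sulfate, x3 = kg of bone meal, x4 = kg of triple superphosphate, x5 = kg of potassium nitrate, x6 = kg of ammonium sulfate.
min 0.11x1 + 0.72x2 + 0.57x3 + 0.53x4 + 1.29x5 + 0.31x6 with:
  0.04x3 + 0.13x5 + 0.21x6 ≥ 0.32   (nitrogen)
  0.5x2 + 0.45x5 ≥ 1.12   (potassium (K₂O))
  0.19x1 + 0.18x2 + 0.01x4 + 0.24x6 ≥ 0.34   (sulfur)
  x5 ≤ 3.2
  x6 ≤ 3.8
  x1, x2, x3, x4, x5, x6 ≥ 0.
The minimum-cost mix takes nothing from gypsum, bone meal, triple superphosphate, potassium nitrate — only potassium sulfate, ammonium sulfate. There the nitrogen and potassium (K₂O) constraints are tight.
Solving gives x2 = 2.24, x6 = 1.524.
Objective = 0.72·2.24 + 0.31·1.524 = 2.0852.

€2.09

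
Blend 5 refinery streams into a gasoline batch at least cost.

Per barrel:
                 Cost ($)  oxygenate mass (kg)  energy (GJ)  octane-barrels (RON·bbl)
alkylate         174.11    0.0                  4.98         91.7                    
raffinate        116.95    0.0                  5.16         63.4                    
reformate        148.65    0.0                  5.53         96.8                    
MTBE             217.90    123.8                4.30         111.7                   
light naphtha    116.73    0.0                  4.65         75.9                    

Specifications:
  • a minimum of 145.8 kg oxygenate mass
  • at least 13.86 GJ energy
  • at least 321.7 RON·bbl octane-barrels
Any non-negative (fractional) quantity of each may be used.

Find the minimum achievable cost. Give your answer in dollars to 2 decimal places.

Set it up as a linear program. Let x1 = barrels of alkylate, x2 = barrels of raffinate, x3 = barrels of reformate, x4 = barrels of MTBE, x5 = barrels of light naphtha.
min 174.11x1 + 116.95x2 + 148.65x3 + 217.9x4 + 116.73x5 subject to:
  123.8x4 ≥ 145.8   (oxygenate mass)
  4.98x1 + 5.16x2 + 5.53x3 + 4.3x4 + 4.65x5 ≥ 13.86   (energy)
  91.7x1 + 63.4x2 + 96.8x3 + 111.7x4 + 75.9x5 ≥ 321.7   (octane-barrels)
  x1, x2, x3, x4, x5 ≥ 0.
The cheapest feasible vertex uses only reformate, MTBE; alkylate, raffinate, light naphtha are not used. Binding constraints: oxygenate mass and octane-barrels.
That vertex is x3 = 1.964362, x4 = 1.177706.
Hence cost = 148.65·1.964362 + 217.9·1.177706 = $548.6245.

$548.62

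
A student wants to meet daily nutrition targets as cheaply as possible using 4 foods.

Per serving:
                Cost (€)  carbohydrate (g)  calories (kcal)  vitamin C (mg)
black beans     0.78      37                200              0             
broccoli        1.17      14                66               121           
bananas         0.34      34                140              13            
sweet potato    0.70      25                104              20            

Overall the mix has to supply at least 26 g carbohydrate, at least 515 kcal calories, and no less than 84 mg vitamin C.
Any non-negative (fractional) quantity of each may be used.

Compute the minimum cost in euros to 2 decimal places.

Let x1 = servings of black beans, x2 = servings of broccoli, x3 = servings of bananas, x4 = servings of sweet potato.
min 0.78x1 + 1.17x2 + 0.34x3 + 0.7x4 with:
  37x1 + 14x2 + 34x3 + 25x4 ≥ 26   (carbohydrate)
  200x1 + 66x2 + 140x3 + 104x4 ≥ 515   (calories)
  121x2 + 13x3 + 20x4 ≥ 84   (vitamin C)
  x1, x2, x3, x4 ≥ 0.
The minimum-cost mix takes nothing from black beans, sweet potato — only broccoli, bananas. There the calories and vitamin C constraints are tight.
That vertex is x2 = 0.3149, x3 = 3.53.
Total cost: 1.17·0.3149 + 0.34·3.53 = 1.5686.

€1.57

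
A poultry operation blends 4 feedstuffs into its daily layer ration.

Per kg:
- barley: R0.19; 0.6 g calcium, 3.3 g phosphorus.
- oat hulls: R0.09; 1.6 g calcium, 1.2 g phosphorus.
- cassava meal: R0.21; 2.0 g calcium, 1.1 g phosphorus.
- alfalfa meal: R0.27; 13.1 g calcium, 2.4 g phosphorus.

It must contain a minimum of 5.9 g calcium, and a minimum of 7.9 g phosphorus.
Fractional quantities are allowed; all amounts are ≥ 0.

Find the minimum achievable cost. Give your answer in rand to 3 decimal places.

Treat it as an LP. Let x1 = kg of barley, x2 = kg of oat hulls, x3 = kg of cassava meal, x4 = kg of alfalfa meal.
Minimise 0.19x1 + 0.09x2 + 0.21x3 + 0.27x4 s.t.:
  0.6x1 + 1.6x2 + 2x3 + 13.1x4 ≥ 5.9   (calcium)
  3.3x1 + 1.2x2 + 1.1x3 + 2.4x4 ≥ 7.9   (phosphorus)
  x1, x2, x3, x4 ≥ 0.
At the optimum only barley, alfalfa meal are positive (oat hulls, cassava meal = 0). Binding constraints: calcium and phosphorus.
So barley = 2.138 kg, alfalfa meal = 0.3525 kg.
Objective = 0.19·2.138 + 0.27·0.3525 = 0.50140.

R0.501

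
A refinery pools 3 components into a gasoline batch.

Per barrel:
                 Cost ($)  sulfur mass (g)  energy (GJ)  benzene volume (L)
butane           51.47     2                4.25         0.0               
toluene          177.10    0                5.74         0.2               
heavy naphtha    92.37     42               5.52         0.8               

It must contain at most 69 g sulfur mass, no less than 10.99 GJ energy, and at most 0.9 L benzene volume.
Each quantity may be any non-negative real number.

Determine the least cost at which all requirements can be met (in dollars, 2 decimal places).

$133.10

Set it up as a linear program. Let x1 = barrels of butane, x2 = barrels of toluene, x3 = barrels of heavy naphtha.
Minimise 51.47x1 + 177.1x2 + 92.37x3 with:
  2x1 + 42x3 ≤ 69   (sulfur mass)
  4.25x1 + 5.74x2 + 5.52x3 ≥ 10.99   (energy)
  0.2x2 + 0.8x3 ≤ 0.9   (benzene volume)
  x1, x2, x3 ≥ 0.
The minimum-cost mix takes nothing from toluene, heavy naphtha — only butane. The energy requirement is met with equality.
Solving gives x1 = 2.586.
Cost = 51.47·2.586 = 133.1014.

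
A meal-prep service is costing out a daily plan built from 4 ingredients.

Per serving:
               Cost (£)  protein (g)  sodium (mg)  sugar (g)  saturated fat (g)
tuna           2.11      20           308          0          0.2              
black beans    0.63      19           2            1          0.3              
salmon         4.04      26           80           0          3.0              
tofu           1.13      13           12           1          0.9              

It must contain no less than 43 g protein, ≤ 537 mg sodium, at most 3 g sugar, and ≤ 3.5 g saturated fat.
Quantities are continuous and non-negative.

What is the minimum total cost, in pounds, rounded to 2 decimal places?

This is a linear program. Let x1 = servings of tuna, x2 = servings of black beans, x3 = servings of salmon, x4 = servings of tofu.
min 2.11x1 + 0.63x2 + 4.04x3 + 1.13x4 subject to:
  20x1 + 19x2 + 26x3 + 13x4 ≥ 43   (protein)
  308x1 + 2x2 + 80x3 + 12x4 ≤ 537   (sodium)
  1x2 + 1x4 ≤ 3   (sugar)
  0.2x1 + 0.3x2 + 3x3 + 0.9x4 ≤ 3.5   (saturated fat)
  x1, x2, x3, x4 ≥ 0.
The optimal basis is {black beans}; tuna, salmon, tofu drop out. The protein requirement is met with equality.
So black beans = 2.263 servings.
Objective = 0.63·2.263 = 1.4257.

£1.43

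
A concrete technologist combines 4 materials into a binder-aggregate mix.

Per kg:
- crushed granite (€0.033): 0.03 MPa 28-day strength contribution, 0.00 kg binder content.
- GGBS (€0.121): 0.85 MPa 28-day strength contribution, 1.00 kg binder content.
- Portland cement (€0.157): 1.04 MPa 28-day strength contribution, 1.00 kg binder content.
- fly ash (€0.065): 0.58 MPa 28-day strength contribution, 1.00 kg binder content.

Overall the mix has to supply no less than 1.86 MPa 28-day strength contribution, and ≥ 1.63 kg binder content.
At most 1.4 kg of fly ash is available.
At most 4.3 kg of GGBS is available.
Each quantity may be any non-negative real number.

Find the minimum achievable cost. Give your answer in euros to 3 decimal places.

€0.240

Let x1 = kg of crushed granite, x2 = kg of GGBS, x3 = kg of Portland cement, x4 = kg of fly ash.
Minimize 0.033x1 + 0.121x2 + 0.157x3 + 0.065x4 with:
  0.03x1 + 0.85x2 + 1.04x3 + 0.58x4 ≥ 1.86   (28-day strength contribution)
  1x2 + 1x3 + 1x4 ≥ 1.63   (binder content)
  x4 ≤ 1.4
  x2 ≤ 4.3
  x1, x2, x3, x4 ≥ 0.
The optimal basis is {GGBS, fly ash}; crushed granite, Portland cement drop out. Binding constraints: 28-day strength contribution and the fly ash cap.
Optimal quantities: GGBS = 1.233 kg, fly ash = 1.4 kg.
Objective = 0.121·1.233 + 0.065·1.4 = 0.24019.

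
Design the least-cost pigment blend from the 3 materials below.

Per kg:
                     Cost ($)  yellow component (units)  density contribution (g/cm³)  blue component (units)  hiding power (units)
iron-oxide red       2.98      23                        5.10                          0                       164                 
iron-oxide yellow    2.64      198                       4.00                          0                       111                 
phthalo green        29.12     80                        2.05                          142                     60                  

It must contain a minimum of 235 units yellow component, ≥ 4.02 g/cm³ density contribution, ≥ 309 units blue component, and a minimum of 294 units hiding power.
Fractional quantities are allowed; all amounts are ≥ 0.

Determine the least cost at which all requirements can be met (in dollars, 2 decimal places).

$66.47

Let x1 = kg of iron-oxide red, x2 = kg of iron-oxide yellow, x3 = kg of phthalo green.
min 2.98x1 + 2.64x2 + 29.12x3 s.t.:
  23x1 + 198x2 + 80x3 ≥ 235   (yellow component)
  5.1x1 + 4x2 + 2.05x3 ≥ 4.02   (density contribution)
  142x3 ≥ 309   (blue component)
  164x1 + 111x2 + 60x3 ≥ 294   (hiding power)
  x1, x2, x3 ≥ 0.
The optimal mix uses every input. Binding constraints: yellow component, blue component, hiding power.
So iron-oxide red = 0.8556 kg, iron-oxide yellow = 0.20827 kg, phthalo green = 2.1761 kg.
Objective = 2.98·0.8556 + 2.64·0.20827 + 29.12·2.1761 = 66.4676.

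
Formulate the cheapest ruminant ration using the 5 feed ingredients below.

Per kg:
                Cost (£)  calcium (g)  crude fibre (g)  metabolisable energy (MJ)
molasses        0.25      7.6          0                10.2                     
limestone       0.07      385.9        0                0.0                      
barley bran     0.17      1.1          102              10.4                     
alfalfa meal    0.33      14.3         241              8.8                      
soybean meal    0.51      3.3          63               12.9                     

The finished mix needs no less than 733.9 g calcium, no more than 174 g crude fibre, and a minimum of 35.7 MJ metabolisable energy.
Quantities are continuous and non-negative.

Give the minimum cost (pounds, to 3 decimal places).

Let x1 = kg of molasses, x2 = kg of limestone, x3 = kg of barley bran, x4 = kg of alfalfa meal, x5 = kg of soybean meal.
min 0.25x1 + 0.07x2 + 0.17x3 + 0.33x4 + 0.51x5 with:
  7.6x1 + 385.9x2 + 1.1x3 + 14.3x4 + 3.3x5 ≥ 733.9   (calcium)
  102x3 + 241x4 + 63x5 ≤ 174   (crude fibre)
  10.2x1 + 10.4x3 + 8.8x4 + 12.9x5 ≥ 35.7   (metabolisable energy)
  x1, x2, x3, x4, x5 ≥ 0.
The minimum-cost mix takes nothing from alfalfa meal, soybean meal — only molasses, limestone, barley bran. There the calcium, crude fibre, metabolisable energy constraints are tight.
So molasses = 1.761 kg, limestone = 1.862 kg, barley bran = 1.706 kg.
Objective = 0.25·1.761 + 0.07·1.862 + 0.17·1.706 = 0.86061.

£0.861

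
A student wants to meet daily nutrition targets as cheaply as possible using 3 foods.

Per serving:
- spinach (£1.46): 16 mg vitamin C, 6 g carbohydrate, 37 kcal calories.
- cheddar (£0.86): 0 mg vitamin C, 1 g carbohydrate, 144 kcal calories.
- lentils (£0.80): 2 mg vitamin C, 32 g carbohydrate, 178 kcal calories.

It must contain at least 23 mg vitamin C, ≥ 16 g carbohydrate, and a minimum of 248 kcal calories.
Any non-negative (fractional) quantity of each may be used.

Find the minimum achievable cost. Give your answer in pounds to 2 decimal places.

£2.79

Treat it as an LP. Let x1 = servings of spinach, x2 = servings of cheddar, x3 = servings of lentils.
Minimise 1.46x1 + 0.86x2 + 0.8x3 s.t.:
  16x1 + 2x3 ≥ 23   (vitamin C)
  6x1 + 1x2 + 32x3 ≥ 16   (carbohydrate)
  37x1 + 144x2 + 178x3 ≥ 248   (calories)
  x1, x2, x3 ≥ 0.
The cheapest feasible vertex uses only spinach, lentils; cheddar is not used. Binding constraints: vitamin C and calories.
Optimal quantities: spinach = 1.297 servings, lentils = 1.124 servings.
Hence cost = 1.46·1.297 + 0.8·1.124 = £2.7928.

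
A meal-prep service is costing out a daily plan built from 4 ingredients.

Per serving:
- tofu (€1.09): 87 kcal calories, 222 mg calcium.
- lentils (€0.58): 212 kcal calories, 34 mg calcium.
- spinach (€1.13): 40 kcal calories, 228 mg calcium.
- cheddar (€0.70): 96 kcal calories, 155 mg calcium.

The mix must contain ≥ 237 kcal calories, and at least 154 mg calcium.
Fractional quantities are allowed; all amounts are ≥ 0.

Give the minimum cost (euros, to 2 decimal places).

Treat it as an LP. Let x1 = servings of tofu, x2 = servings of lentils, x3 = servings of spinach, x4 = servings of cheddar.
Minimise 1.09x1 + 0.58x2 + 1.13x3 + 0.7x4 subject to:
  87x1 + 212x2 + 40x3 + 96x4 ≥ 237   (calories)
  222x1 + 34x2 + 228x3 + 155x4 ≥ 154   (calcium)
  x1, x2, x3, x4 ≥ 0.
At the optimum only lentils, cheddar are positive (tofu, spinach = 0). Binding constraints: calories and calcium.
So lentils = 0.7417 servings, cheddar = 0.8309 servings.
Objective = 0.58·0.7417 + 0.7·0.8309 = 1.0118.

€1.01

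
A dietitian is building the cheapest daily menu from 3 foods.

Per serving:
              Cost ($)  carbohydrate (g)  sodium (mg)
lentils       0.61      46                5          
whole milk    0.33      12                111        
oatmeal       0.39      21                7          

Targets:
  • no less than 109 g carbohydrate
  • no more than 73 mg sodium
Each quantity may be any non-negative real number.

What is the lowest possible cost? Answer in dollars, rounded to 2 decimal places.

Let x1 = servings of lentils, x2 = servings of whole milk, x3 = servings of oatmeal.
Minimize 0.61x1 + 0.33x2 + 0.39x3 with:
  46x1 + 12x2 + 21x3 ≥ 109   (carbohydrate)
  5x1 + 111x2 + 7x3 ≤ 73   (sodium)
  x1, x2, x3 ≥ 0.
The minimum-cost mix takes nothing from whole milk, oatmeal — only lentils. There the carbohydrate constraint is tight.
That vertex is x1 = 2.37.
Hence cost = 0.61·2.37 = $1.4457.

$1.45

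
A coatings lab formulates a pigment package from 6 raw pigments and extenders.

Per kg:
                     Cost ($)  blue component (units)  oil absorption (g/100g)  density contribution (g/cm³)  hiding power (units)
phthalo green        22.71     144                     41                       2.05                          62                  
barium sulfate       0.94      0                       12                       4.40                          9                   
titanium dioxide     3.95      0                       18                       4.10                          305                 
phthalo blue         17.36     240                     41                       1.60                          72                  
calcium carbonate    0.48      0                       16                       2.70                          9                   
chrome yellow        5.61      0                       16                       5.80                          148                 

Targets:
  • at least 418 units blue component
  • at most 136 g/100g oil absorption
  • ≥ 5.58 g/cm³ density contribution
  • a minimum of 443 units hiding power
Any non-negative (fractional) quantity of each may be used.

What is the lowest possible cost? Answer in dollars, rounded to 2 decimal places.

$34.35

Let x1 = kg of phthalo green, x2 = kg of barium sulfate, x3 = kg of titanium dioxide, x4 = kg of phthalo blue, x5 = kg of calcium carbonate, x6 = kg of chrome yellow.
min 22.71x1 + 0.94x2 + 3.95x3 + 17.36x4 + 0.48x5 + 5.61x6 subject to:
  144x1 + 240x4 ≥ 418   (blue component)
  41x1 + 12x2 + 18x3 + 41x4 + 16x5 + 16x6 ≤ 136   (oil absorption)
  2.05x1 + 4.4x2 + 4.1x3 + 1.6x4 + 2.7x5 + 5.8x6 ≥ 5.58   (density contribution)
  62x1 + 9x2 + 305x3 + 72x4 + 9x5 + 148x6 ≥ 443   (hiding power)
  x1, x2, x3, x4, x5, x6 ≥ 0.
The cheapest feasible vertex uses only titanium dioxide, phthalo blue; phthalo green, barium sulfate, calcium carbonate, chrome yellow are not used. The blue component and hiding power requirements are met with equality.
Solving gives x3 = 1.041, x4 = 1.742.
Objective = 3.95·1.041 + 17.36·1.742 = 34.3531.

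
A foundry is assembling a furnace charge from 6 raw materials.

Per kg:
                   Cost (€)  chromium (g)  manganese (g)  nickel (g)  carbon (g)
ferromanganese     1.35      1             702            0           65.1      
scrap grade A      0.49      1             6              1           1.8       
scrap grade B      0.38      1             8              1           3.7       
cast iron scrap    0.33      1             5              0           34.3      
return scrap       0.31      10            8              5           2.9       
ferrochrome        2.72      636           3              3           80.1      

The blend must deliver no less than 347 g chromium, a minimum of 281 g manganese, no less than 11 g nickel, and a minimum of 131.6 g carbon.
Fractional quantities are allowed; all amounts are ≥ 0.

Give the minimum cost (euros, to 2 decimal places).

€3.06

Treat it as an LP. Let x1 = kg of ferromanganese, x2 = kg of scrap grade A, x3 = kg of scrap grade B, x4 = kg of cast iron scrap, x5 = kg of return scrap, x6 = kg of ferrochrome.
Minimize 1.35x1 + 0.49x2 + 0.38x3 + 0.33x4 + 0.31x5 + 2.72x6 s.t.:
  1x1 + 1x2 + 1x3 + 1x4 + 10x5 + 636x6 ≥ 347   (chromium)
  702x1 + 6x2 + 8x3 + 5x4 + 8x5 + 3x6 ≥ 281   (manganese)
  1x2 + 1x3 + 5x5 + 3x6 ≥ 11   (nickel)
  65.1x1 + 1.8x2 + 3.7x3 + 34.3x4 + 2.9x5 + 80.1x6 ≥ 131.6   (carbon)
  x1, x2, x3, x4, x5, x6 ≥ 0.
The minimum-cost mix takes nothing from scrap grade A, scrap grade B — only ferromanganese, cast iron scrap, return scrap, ferrochrome. The chromium, manganese, nickel, carbon requirements are met with equality.
So ferromanganese = 0.3638 kg, cast iron scrap = 1.79 kg, return scrap = 1.893 kg, ferrochrome = 0.5125 kg.
Objective = 1.35·0.3638 + 0.33·1.79 + 0.31·1.893 + 2.72·0.5125 = 3.0627.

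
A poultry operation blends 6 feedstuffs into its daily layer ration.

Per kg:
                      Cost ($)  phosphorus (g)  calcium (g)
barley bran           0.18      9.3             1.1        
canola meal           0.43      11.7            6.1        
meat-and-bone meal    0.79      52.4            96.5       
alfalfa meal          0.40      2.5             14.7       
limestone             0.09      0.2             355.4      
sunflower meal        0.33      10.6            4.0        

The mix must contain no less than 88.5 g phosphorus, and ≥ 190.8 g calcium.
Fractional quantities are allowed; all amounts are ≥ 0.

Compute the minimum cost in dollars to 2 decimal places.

$1.34

Set it up as a linear program. Let x1 = kg of barley bran, x2 = kg of canola meal, x3 = kg of meat-and-bone meal, x4 = kg of alfalfa meal, x5 = kg of limestone, x6 = kg of sunflower meal.
Minimise 0.18x1 + 0.43x2 + 0.79x3 + 0.4x4 + 0.09x5 + 0.33x6 with:
  9.3x1 + 11.7x2 + 52.4x3 + 2.5x4 + 0.2x5 + 10.6x6 ≥ 88.5   (phosphorus)
  1.1x1 + 6.1x2 + 96.5x3 + 14.7x4 + 355.4x5 + 4x6 ≥ 190.8   (calcium)
  x1, x2, x3, x4, x5, x6 ≥ 0.
At the optimum only meat-and-bone meal, limestone are positive (barley bran, canola meal, alfalfa meal, sunflower meal = 0). The phosphorus and calcium requirements are met with equality.
So meat-and-bone meal = 1.689 kg, limestone = 0.07835 kg.
Objective = 0.79·1.689 + 0.09·0.07835 = 1.3414.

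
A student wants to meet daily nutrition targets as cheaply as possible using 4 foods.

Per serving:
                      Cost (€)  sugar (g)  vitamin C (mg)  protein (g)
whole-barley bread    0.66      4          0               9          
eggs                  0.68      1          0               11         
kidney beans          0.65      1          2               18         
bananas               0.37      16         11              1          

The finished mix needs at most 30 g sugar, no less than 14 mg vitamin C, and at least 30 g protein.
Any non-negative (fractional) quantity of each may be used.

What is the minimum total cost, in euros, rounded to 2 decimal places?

€1.41

Set it up as a linear program. Let x1 = servings of whole-barley bread, x2 = servings of eggs, x3 = servings of kidney beans, x4 = servings of bananas.
min 0.66x1 + 0.68x2 + 0.65x3 + 0.37x4 subject to:
  4x1 + 1x2 + 1x3 + 16x4 ≤ 30   (sugar)
  2x3 + 11x4 ≥ 14   (vitamin C)
  9x1 + 11x2 + 18x3 + 1x4 ≥ 30   (protein)
  x1, x2, x3, x4 ≥ 0.
At the optimum only kidney beans, bananas are positive (whole-barley bread, eggs = 0). There the vitamin C and protein constraints are tight.
Optimal quantities: kidney beans = 1.612 servings, bananas = 0.9796 servings.
Total cost: 0.65·1.612 + 0.37·0.9796 = 1.4103.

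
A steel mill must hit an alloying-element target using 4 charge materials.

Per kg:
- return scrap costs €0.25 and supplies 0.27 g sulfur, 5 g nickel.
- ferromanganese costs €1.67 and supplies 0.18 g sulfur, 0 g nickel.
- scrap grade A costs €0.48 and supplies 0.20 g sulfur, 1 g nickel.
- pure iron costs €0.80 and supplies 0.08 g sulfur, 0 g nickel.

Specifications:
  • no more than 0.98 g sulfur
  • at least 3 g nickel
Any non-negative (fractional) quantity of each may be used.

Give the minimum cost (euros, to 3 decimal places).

Set it up as a linear program. Let x1 = kg of return scrap, x2 = kg of ferromanganese, x3 = kg of scrap grade A, x4 = kg of pure iron.
Minimise 0.25x1 + 1.67x2 + 0.48x3 + 0.8x4 subject to:
  0.27x1 + 0.18x2 + 0.2x3 + 0.08x4 ≤ 0.98   (sulfur)
  5x1 + 1x3 ≥ 3   (nickel)
  x1, x2, x3, x4 ≥ 0.
At the optimum only return scrap is positive (ferromanganese, scrap grade A, pure iron = 0). Binding constraint: nickel.
Optimal quantities: return scrap = 0.6 kg.
Objective = 0.25·0.6 = 0.15000.

€0.150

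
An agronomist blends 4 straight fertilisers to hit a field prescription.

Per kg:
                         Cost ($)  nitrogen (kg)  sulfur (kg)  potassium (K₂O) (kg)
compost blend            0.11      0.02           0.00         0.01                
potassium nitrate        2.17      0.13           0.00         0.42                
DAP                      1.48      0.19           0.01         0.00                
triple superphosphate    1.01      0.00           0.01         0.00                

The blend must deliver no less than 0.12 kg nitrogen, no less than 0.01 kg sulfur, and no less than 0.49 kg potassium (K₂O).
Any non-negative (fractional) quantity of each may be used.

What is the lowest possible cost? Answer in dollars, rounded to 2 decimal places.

Let x1 = kg of compost blend, x2 = kg of potassium nitrate, x3 = kg of DAP, x4 = kg of triple superphosphate.
min 0.11x1 + 2.17x2 + 1.48x3 + 1.01x4 subject to:
  0.02x1 + 0.13x2 + 0.19x3 ≥ 0.12   (nitrogen)
  0.01x3 + 0.01x4 ≥ 0.01   (sulfur)
  0.01x1 + 0.42x2 ≥ 0.49   (potassium (K₂O))
  x1, x2, x3, x4 ≥ 0.
The cheapest feasible vertex uses only potassium nitrate, triple superphosphate; compost blend, DAP are not used. There the sulfur and potassium (K₂O) constraints are tight.
Solving gives x2 = 1.167, x4 = 1.
Hence cost = 2.17·1.167 + 1.01·1 = $3.5424.

$3.54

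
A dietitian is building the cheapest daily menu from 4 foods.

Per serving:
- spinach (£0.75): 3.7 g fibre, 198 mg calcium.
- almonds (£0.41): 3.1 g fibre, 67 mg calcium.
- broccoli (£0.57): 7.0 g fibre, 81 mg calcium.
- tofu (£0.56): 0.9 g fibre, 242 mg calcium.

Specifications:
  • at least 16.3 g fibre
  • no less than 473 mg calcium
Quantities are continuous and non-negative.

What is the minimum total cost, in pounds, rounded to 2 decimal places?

£1.92

Let x1 = servings of spinach, x2 = servings of almonds, x3 = servings of broccoli, x4 = servings of tofu.
Minimise 0.75x1 + 0.41x2 + 0.57x3 + 0.56x4 with:
  3.7x1 + 3.1x2 + 7x3 + 0.9x4 ≥ 16.3   (fibre)
  198x1 + 67x2 + 81x3 + 242x4 ≥ 473   (calcium)
  x1, x2, x3, x4 ≥ 0.
The optimal basis is {broccoli, tofu}; spinach, almonds drop out. Binding constraints: fibre and calcium.
That vertex is x3 = 2.1707, x4 = 1.228.
Total cost: 0.57·2.1707 + 0.56·1.228 = 1.92498.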